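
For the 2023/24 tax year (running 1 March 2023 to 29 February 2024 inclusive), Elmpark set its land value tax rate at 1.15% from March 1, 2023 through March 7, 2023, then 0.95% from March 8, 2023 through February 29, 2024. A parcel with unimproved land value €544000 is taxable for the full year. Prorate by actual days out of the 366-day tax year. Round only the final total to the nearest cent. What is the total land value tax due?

€5188.81

March 1 – March 7, 2023: 7 days at 1.15% → €544000 × 1.15% × 7/366 = €119.6503
March 8, 2023 – February 29, 2024: 359 days at 0.95% → €544000 × 0.95% × 359/366 = €5069.1585
Total = €5188.8087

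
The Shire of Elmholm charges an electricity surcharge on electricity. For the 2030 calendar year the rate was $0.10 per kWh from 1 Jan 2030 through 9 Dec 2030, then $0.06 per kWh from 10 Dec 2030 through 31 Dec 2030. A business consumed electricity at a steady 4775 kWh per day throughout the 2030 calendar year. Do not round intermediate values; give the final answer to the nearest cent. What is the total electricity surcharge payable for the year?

$170,085.50

1 Jan – 9 Dec 2030: 343 days × 4775 kWh/day = 1,637,825 kWh at $0.10/kWh → $163,782.50
10 Dec – 31 Dec 2030: 22 days × 4775 kWh/day = 105,050 kWh at $0.06/kWh → $6,303.00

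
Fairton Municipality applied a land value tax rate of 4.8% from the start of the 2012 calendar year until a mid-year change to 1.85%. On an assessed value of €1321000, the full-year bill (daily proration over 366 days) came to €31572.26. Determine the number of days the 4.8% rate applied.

67 days

Let d = days at the first rate; then 366 − d days at the second rate.
€1321000 × [4.8%·d + 1.85%·(366−d)] / 366 = €31572.26
Solving gives d = 67, so the new rate took effect on 8 Mar 2012.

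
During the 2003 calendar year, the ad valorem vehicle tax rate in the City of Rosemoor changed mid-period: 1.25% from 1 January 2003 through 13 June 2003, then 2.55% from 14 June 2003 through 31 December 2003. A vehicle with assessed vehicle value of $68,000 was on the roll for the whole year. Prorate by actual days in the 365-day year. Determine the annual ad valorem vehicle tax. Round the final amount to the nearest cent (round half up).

1 January – 13 June 2003: 164 days at 1.25% → $68,000 × 1.25% × 164/365 = $381.9178
14 June – 31 December 2003: 201 days at 2.55% → $68,000 × 2.55% × 201/365 = $954.8877
Total = $1,336.8055

$1,336.81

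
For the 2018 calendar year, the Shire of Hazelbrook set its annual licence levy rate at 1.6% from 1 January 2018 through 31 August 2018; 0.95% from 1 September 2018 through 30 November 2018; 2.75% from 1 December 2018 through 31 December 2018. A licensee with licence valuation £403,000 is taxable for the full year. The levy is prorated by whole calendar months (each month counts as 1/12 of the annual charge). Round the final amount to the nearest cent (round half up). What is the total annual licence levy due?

1 January – 31 August 2018: 8 months at 1.6% → £403,000 × 1.6% × 8/12 = £4,298.6667
1 September – 30 November 2018: 3 months at 0.95% → £403,000 × 0.95% × 3/12 = £957.1250
1 December – 31 December 2018: 1 month at 2.75% → £403,000 × 2.75% × 1/12 = £923.5417
Total = £6,179.3333

£6,179.33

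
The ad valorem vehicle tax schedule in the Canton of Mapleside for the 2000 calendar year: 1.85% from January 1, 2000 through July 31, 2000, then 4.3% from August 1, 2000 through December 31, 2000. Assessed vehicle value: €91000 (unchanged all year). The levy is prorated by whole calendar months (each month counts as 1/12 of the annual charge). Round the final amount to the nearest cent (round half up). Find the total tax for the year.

€2612.46

January 1 – July 31, 2000: 7 months at 1.85% → €91000 × 1.85% × 7/12 = €982.0417
August 1 – December 31, 2000: 5 months at 4.3% → €91000 × 4.3% × 5/12 = €1630.4167
Total = €2612.4583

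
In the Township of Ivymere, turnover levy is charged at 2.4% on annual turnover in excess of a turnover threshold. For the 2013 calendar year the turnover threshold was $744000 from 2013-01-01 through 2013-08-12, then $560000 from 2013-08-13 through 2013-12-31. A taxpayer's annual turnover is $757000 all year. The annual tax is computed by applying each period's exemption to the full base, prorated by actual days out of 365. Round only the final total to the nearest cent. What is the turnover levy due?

2013-01-01 to 2013-08-12: 224 days, exemption $744000 → ($757000 − $744000) × 2.4% × 224/365 = $191.4740
2013-08-13 to 2013-12-31: 141 days, exemption $560000 → ($757000 − $560000) × 2.4% × 141/365 = $1826.4329
Total = $2017.9068

$2017.91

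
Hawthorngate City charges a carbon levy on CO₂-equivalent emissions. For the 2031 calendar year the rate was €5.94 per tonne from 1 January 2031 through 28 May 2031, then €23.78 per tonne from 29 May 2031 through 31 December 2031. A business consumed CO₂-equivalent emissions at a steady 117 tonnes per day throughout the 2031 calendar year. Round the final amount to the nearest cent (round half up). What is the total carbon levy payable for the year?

€706,607.46

1 January – 28 May 2031: 148 days × 117 tonnes/day = 17,316 tonnes at €5.94/tonne → €102,857.04
29 May – 31 December 2031: 217 days × 117 tonnes/day = 25,389 tonnes at €23.78/tonne → €603,750.42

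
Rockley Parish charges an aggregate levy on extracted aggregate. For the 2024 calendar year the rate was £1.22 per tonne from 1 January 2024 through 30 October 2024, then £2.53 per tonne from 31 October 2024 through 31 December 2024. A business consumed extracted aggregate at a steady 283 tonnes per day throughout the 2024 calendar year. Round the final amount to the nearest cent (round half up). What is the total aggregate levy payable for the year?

£149,350.42

1 January – 30 October 2024: 304 days × 283 tonnes/day = 86,032 tonnes at £1.22/tonne → £104,959.04
31 October – 31 December 2024: 62 days × 283 tonnes/day = 17,546 tonnes at £2.53/tonne → £44,391.38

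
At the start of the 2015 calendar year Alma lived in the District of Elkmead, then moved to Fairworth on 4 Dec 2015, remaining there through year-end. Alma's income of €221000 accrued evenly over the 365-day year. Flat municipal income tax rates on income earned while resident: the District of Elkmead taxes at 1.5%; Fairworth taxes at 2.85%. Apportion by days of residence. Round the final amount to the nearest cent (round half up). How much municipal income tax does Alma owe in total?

The District of Elkmead, 1 Jan – 3 Dec 2015: 337 days → €221000 × 1.5% × 337/365 = €3060.6986
Fairworth, 4 Dec – 31 Dec 2015: 28 days → €221000 × 2.85% × 28/365 = €483.1726
Total = €3543.8712

€3543.87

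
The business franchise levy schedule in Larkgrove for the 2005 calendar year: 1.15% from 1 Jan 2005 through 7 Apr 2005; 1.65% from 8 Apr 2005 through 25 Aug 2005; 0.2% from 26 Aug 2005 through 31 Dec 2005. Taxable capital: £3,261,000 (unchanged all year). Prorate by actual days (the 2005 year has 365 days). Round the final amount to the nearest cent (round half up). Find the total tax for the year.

1 Jan – 7 Apr 2005: 97 days at 1.15% → £3,261,000 × 1.15% × 97/365 = £9,966.1521
8 Apr – 25 Aug 2005: 140 days at 1.65% → £3,261,000 × 1.65% × 140/365 = £20,638.1096
26 Aug – 31 Dec 2005: 128 days at 0.2% → £3,261,000 × 0.2% × 128/365 = £2,287.1671
Total = £32,891.4288

£32,891.43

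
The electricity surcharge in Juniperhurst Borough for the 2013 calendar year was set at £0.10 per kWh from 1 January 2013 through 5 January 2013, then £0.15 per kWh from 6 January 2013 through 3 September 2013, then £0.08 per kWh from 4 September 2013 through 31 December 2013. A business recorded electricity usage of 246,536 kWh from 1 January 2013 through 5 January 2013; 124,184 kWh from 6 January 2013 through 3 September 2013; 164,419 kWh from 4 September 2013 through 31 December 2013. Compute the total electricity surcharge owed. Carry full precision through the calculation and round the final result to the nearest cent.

£56434.72

1 January – 5 January 2013: 246,536 kWh at £0.10/kWh → £24653.60
6 January – 3 September 2013: 124,184 kWh at £0.15/kWh → £18627.60
4 September – 31 December 2013: 164,419 kWh at £0.08/kWh → £13153.52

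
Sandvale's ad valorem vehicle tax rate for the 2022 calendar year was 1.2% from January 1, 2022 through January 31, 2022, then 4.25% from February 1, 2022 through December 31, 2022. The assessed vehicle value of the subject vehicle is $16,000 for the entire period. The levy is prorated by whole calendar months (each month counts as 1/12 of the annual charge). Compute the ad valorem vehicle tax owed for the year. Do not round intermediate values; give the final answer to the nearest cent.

January 1 – January 31, 2022: 1 month at 1.2% → $16,000 × 1.2% × 1/12 = $16.0000
February 1 – December 31, 2022: 11 months at 4.25% → $16,000 × 4.25% × 11/12 = $623.3333
Total = $639.3333

$639.33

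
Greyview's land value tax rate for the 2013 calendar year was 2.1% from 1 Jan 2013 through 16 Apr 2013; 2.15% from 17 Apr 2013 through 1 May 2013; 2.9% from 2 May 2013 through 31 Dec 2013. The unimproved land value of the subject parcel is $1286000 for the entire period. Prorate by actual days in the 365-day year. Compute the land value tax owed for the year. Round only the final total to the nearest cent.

$33909.88

1 Jan – 16 Apr 2013: 106 days at 2.1% → $1286000 × 2.1% × 106/365 = $7842.8384
17 Apr – 1 May 2013: 15 days at 2.15% → $1286000 × 2.15% × 15/365 = $1136.2603
2 May – 31 Dec 2013: 244 days at 2.9% → $1286000 × 2.9% × 244/365 = $24930.7836
Total = $33909.8822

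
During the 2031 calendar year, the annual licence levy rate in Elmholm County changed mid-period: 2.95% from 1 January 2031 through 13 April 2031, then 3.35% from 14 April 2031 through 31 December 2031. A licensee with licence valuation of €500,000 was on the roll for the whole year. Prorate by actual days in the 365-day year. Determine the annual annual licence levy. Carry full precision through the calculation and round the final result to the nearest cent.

€16,185.62

1 January – 13 April 2031: 103 days at 2.95% → €500,000 × 2.95% × 103/365 = €4,162.3288
14 April – 31 December 2031: 262 days at 3.35% → €500,000 × 3.35% × 262/365 = €12,023.2877
Total = €16,185.6164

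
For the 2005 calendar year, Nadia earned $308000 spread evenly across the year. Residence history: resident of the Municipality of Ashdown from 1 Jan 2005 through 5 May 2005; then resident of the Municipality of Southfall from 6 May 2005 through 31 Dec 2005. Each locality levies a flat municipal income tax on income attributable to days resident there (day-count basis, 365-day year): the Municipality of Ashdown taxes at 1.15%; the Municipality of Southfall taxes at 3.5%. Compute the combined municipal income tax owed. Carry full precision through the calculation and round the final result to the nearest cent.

The Municipality of Ashdown, 1 Jan – 5 May 2005: 125 days → $308000 × 1.15% × 125/365 = $1213.0137
The Municipality of Southfall, 6 May – 31 Dec 2005: 240 days → $308000 × 3.5% × 240/365 = $7088.2192
Total = $8301.2329

$8301.23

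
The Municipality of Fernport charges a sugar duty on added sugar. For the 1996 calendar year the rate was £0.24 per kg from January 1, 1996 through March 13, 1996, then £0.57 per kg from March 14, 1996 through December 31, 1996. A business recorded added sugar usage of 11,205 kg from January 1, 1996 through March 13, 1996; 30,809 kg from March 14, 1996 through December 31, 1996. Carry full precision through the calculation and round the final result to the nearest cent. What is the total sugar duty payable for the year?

January 1 – March 13, 1996: 11,205 kg at £0.24/kg → £2,689.20
March 14 – December 31, 1996: 30,809 kg at £0.57/kg → £17,561.13

£20,250.33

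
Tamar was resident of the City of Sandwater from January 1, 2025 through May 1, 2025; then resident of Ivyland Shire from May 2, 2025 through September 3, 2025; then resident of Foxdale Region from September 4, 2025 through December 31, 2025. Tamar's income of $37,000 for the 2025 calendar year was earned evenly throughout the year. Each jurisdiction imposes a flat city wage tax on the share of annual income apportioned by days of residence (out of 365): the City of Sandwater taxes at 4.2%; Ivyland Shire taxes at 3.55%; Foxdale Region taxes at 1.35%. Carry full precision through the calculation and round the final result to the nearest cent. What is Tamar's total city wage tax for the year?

$1,127.84

The City of Sandwater, January 1 – May 1, 2025: 121 days → $37,000 × 4.2% × 121/365 = $515.1616
Ivyland Shire, May 2 – September 3, 2025: 125 days → $37,000 × 3.55% × 125/365 = $449.8288
Foxdale Region, September 4 – December 31, 2025: 119 days → $37,000 × 1.35% × 119/365 = $162.8507
Total = $1,127.8411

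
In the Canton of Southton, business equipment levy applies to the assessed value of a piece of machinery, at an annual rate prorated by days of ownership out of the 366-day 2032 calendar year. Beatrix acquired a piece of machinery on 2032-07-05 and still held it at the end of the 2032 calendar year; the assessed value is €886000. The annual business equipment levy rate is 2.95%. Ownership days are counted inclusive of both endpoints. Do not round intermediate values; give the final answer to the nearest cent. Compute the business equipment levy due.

€12854.26

Days held (2032-07-05 to 2032-12-31): 180 out of 366
Tax = €886000 × 2.95% × 180/366 = €12854.2623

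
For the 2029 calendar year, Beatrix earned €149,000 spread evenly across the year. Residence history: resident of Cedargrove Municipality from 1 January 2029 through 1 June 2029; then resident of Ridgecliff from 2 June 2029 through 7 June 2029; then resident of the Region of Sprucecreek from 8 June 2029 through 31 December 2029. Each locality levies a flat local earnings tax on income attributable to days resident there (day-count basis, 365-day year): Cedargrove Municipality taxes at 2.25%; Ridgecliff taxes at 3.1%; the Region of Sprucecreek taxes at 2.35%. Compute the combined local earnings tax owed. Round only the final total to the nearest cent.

Cedargrove Municipality, 1 January – 1 June 2029: 152 days → €149,000 × 2.25% × 152/365 = €1,396.1096
Ridgecliff, 2 June – 7 June 2029: 6 days → €149,000 × 3.1% × 6/365 = €75.9288
The Region of Sprucecreek, 8 June – 31 December 2029: 207 days → €149,000 × 2.35% × 207/365 = €1,985.7822
Total = €3,457.8205

€3,457.82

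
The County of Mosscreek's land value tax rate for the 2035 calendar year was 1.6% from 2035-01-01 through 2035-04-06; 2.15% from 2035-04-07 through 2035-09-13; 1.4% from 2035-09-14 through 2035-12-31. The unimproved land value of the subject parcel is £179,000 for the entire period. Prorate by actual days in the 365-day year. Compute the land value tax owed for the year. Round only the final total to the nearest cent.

£3,188.65

2035-01-01 to 2035-04-06: 96 days at 1.6% → £179,000 × 1.6% × 96/365 = £753.2712
2035-04-07 to 2035-09-13: 160 days at 2.15% → £179,000 × 2.15% × 160/365 = £1,687.0137
2035-09-14 to 2035-12-31: 109 days at 1.4% → £179,000 × 1.4% × 109/365 = £748.3671
Total = £3,188.6521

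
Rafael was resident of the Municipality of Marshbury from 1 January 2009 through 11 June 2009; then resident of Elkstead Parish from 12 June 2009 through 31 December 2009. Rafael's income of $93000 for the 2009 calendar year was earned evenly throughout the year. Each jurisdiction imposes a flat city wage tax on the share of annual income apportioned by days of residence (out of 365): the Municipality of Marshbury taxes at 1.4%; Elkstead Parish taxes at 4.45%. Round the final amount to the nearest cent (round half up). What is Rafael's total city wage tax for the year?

$2879.56

The Municipality of Marshbury, 1 January – 11 June 2009: 162 days → $93000 × 1.4% × 162/365 = $577.8740
Elkstead Parish, 12 June – 31 December 2009: 203 days → $93000 × 4.45% × 203/365 = $2301.6863
Total = $2879.5603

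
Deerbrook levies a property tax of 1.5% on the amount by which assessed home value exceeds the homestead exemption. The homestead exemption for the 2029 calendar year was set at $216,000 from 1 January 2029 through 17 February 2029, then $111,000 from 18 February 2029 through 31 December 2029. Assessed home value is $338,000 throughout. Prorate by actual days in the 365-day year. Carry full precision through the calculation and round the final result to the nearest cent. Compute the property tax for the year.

$3,197.88

1 January – 17 February 2029: 48 days, exemption $216,000 → ($338,000 − $216,000) × 1.5% × 48/365 = $240.6575
18 February – 31 December 2029: 317 days, exemption $111,000 → ($338,000 − $111,000) × 1.5% × 317/365 = $2,957.2192
Total = $3,197.8767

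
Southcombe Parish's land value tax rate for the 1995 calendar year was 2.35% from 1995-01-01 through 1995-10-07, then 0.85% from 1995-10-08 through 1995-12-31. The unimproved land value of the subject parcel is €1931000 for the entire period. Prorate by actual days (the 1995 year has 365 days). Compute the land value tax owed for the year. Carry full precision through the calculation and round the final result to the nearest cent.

€38633.23

1995-01-01 to 1995-10-07: 280 days at 2.35% → €1931000 × 2.35% × 280/365 = €34810.9041
1995-10-08 to 1995-12-31: 85 days at 0.85% → €1931000 × 0.85% × 85/365 = €3822.3219
Total = €38633.2260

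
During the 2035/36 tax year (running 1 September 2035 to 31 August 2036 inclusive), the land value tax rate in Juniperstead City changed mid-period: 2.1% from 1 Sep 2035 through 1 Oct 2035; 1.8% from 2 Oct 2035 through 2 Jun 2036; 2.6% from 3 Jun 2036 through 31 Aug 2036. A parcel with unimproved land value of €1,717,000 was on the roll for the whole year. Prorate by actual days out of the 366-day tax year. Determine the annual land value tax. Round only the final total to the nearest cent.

1 Sep – 1 Oct 2035: 31 days at 2.1% → €1,717,000 × 2.1% × 31/366 = €3,054.0082
2 Oct 2035 – 2 Jun 2036: 245 days at 1.8% → €1,717,000 × 1.8% × 245/366 = €20,688.4426
3 Jun – 31 Aug 2036: 90 days at 2.6% → €1,717,000 × 2.6% × 90/366 = €10,977.5410
Total = €34,719.9918

€34,719.99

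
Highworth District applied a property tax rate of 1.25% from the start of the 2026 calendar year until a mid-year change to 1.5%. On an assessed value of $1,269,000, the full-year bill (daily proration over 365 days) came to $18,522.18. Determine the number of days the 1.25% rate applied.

59 days

Let d = days at the first rate; then 365 − d days at the second rate.
$1,269,000 × [1.25%·d + 1.5%·(365−d)] / 365 = $18,522.18
Solving gives d = 59, so the new rate took effect on 1 March 2026.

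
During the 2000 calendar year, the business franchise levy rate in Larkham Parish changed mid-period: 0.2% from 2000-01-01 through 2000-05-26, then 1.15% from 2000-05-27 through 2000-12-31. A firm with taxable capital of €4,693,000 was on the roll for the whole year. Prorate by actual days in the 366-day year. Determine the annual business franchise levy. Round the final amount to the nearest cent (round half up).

2000-01-01 to 2000-05-26: 147 days at 0.2% → €4,693,000 × 0.2% × 147/366 = €3,769.7869
2000-05-27 to 2000-12-31: 219 days at 1.15% → €4,693,000 × 1.15% × 219/366 = €32,293.2254
Total = €36,063.0123

€36,063.01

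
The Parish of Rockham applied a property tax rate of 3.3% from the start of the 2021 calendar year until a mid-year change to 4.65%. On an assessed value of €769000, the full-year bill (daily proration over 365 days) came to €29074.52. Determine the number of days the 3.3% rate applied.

235 days

Let d = days at the first rate; then 365 − d days at the second rate.
€769000 × [3.3%·d + 4.65%·(365−d)] / 365 = €29074.52
Solving gives d = 235, so the new rate took effect on 24 Aug 2021.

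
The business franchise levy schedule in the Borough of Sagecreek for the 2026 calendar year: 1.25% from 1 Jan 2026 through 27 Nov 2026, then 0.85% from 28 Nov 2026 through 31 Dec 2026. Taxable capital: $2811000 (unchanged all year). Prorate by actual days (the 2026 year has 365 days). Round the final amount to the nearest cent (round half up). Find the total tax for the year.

$34090.11

1 Jan – 27 Nov 2026: 331 days at 1.25% → $2811000 × 1.25% × 331/365 = $31864.4178
28 Nov – 31 Dec 2026: 34 days at 0.85% → $2811000 × 0.85% × 34/365 = $2225.6959
Total = $34090.1137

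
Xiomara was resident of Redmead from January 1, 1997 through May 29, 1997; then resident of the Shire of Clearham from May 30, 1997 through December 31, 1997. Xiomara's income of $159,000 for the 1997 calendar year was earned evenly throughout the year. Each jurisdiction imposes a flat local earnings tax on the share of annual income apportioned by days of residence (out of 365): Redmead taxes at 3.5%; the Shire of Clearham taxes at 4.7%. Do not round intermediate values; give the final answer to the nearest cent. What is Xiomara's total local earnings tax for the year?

$6,694.12

Redmead, January 1 – May 29, 1997: 149 days → $159,000 × 3.5% × 149/365 = $2,271.7397
The Shire of Clearham, May 30 – December 31, 1997: 216 days → $159,000 × 4.7% × 216/365 = $4,422.3781
Total = $6,694.1178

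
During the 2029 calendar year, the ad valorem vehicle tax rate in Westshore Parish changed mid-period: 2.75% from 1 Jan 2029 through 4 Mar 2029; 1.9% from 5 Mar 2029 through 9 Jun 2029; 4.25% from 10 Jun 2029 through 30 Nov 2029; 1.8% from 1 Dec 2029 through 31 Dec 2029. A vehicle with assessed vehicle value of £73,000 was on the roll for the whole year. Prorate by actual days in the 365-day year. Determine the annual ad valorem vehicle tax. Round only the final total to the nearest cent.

£2,305.70

1 Jan – 4 Mar 2029: 63 days at 2.75% → £73,000 × 2.75% × 63/365 = £346.5000
5 Mar – 9 Jun 2029: 97 days at 1.9% → £73,000 × 1.9% × 97/365 = £368.6000
10 Jun – 30 Nov 2029: 174 days at 4.25% → £73,000 × 4.25% × 174/365 = £1,479.0000
1 Dec – 31 Dec 2029: 31 days at 1.8% → £73,000 × 1.8% × 31/365 = £111.6000
Total = £2,305.7000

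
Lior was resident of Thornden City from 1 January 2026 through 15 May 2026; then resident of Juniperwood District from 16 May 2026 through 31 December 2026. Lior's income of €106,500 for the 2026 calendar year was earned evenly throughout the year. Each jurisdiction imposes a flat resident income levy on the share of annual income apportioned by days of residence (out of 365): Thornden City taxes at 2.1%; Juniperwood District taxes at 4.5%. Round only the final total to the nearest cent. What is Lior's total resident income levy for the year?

€3,847.13

Thornden City, 1 January – 15 May 2026: 135 days → €106,500 × 2.1% × 135/365 = €827.1986
Juniperwood District, 16 May – 31 December 2026: 230 days → €106,500 × 4.5% × 230/365 = €3,019.9315
Total = €3,847.1301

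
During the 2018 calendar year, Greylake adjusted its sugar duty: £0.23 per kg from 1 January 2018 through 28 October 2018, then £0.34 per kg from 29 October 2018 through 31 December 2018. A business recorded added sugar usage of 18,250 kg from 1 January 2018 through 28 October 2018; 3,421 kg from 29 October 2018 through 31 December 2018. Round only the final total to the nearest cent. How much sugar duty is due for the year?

£5,360.64

1 January – 28 October 2018: 18,250 kg at £0.23/kg → £4,197.50
29 October – 31 December 2018: 3,421 kg at £0.34/kg → £1,163.14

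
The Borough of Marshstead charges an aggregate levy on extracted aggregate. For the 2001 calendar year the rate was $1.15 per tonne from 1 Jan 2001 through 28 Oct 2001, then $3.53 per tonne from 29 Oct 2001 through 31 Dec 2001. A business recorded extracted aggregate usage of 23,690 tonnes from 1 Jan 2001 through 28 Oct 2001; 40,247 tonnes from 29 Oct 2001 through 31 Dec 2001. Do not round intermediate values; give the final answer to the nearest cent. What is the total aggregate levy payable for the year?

1 Jan – 28 Oct 2001: 23,690 tonnes at $1.15/tonne → $27243.50
29 Oct – 31 Dec 2001: 40,247 tonnes at $3.53/tonne → $142071.91

$169315.41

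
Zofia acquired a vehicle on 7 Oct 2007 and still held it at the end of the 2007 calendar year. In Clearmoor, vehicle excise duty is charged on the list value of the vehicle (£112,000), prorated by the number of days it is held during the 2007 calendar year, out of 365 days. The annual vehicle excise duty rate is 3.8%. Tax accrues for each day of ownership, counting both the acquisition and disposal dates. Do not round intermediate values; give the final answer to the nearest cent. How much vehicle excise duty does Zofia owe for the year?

£1,002.78

Days held (7 Oct – 31 Dec 2007): 86 out of 365
Tax = £112,000 × 3.8% × 86/365 = £1,002.7836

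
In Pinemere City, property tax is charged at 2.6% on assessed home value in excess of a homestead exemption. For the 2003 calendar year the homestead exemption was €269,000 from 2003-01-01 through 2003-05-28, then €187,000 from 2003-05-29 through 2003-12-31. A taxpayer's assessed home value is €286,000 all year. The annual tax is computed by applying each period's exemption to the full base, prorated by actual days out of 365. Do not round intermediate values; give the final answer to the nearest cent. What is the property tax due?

2003-01-01 to 2003-05-28: 148 days, exemption €269,000 → (€286,000 − €269,000) × 2.6% × 148/365 = €179.2219
2003-05-29 to 2003-12-31: 217 days, exemption €187,000 → (€286,000 − €187,000) × 2.6% × 217/365 = €1,530.2959
Total = €1,709.5178

€1,709.52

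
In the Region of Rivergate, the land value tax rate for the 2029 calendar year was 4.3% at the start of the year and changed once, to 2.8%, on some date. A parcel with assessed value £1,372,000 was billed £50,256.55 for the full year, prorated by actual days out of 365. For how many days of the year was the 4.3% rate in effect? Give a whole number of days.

210 days

Let d = days at the first rate; then 365 − d days at the second rate.
£1,372,000 × [4.3%·d + 2.8%·(365−d)] / 365 = £50,256.55
Solving gives d = 210, so the new rate took effect on 30 July 2029.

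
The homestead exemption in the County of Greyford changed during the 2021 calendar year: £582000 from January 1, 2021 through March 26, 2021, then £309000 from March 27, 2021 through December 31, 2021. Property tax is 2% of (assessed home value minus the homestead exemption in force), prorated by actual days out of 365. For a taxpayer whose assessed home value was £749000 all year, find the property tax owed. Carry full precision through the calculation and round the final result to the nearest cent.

£7528.49

January 1 – March 26, 2021: 85 days, exemption £582000 → (£749000 − £582000) × 2% × 85/365 = £777.8082
March 27 – December 31, 2021: 280 days, exemption £309000 → (£749000 − £309000) × 2% × 280/365 = £6750.6849
Total = £7528.4932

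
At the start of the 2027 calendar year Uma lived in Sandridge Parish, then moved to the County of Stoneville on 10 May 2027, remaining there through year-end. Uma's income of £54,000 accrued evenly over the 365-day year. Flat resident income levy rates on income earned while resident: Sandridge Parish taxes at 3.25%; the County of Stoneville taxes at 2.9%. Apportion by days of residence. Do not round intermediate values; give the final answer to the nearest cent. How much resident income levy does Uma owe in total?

£1,632.80

Sandridge Parish, 1 January – 9 May 2027: 129 days → £54,000 × 3.25% × 129/365 = £620.2603
The County of Stoneville, 10 May – 31 December 2027: 236 days → £54,000 × 2.9% × 236/365 = £1,012.5370
Total = £1,632.7973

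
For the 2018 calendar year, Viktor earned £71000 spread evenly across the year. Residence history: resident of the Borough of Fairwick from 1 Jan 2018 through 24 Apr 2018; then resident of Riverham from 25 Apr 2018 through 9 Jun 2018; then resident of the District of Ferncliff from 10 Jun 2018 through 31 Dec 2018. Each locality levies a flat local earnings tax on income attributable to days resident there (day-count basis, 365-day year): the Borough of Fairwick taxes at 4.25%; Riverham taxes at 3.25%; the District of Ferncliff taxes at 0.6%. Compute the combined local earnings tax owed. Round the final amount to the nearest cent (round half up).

£1472.52

The Borough of Fairwick, 1 Jan – 24 Apr 2018: 114 days → £71000 × 4.25% × 114/365 = £942.4521
Riverham, 25 Apr – 9 Jun 2018: 46 days → £71000 × 3.25% × 46/365 = £290.8082
The District of Ferncliff, 10 Jun – 31 Dec 2018: 205 days → £71000 × 0.6% × 205/365 = £239.2603
Total = £1472.5205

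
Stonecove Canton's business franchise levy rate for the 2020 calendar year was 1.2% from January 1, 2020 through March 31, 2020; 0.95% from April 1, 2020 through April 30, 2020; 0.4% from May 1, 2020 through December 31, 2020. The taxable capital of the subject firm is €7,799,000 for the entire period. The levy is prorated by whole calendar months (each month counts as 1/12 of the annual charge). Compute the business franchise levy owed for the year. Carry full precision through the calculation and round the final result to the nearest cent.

€50,368.54

January 1 – March 31, 2020: 3 months at 1.2% → €7,799,000 × 1.2% × 3/12 = €23,397.0000
April 1 – April 30, 2020: 1 month at 0.95% → €7,799,000 × 0.95% × 1/12 = €6,174.2083
May 1 – December 31, 2020: 8 months at 0.4% → €7,799,000 × 0.4% × 8/12 = €20,797.3333
Total = €50,368.5417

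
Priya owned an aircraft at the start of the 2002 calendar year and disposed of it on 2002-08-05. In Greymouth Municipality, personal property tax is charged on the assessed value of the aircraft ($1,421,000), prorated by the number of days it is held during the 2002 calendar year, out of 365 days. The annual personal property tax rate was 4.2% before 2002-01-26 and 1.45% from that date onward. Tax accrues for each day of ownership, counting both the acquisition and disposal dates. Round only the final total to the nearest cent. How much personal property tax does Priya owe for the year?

$14,926.34

2002-01-01 to 2002-01-25: 25 days at 4.2% → $1,421,000 × 4.2% × 25/365 = $4,087.8082
2002-01-26 to 2002-08-05: 192 days at 1.45% → $1,421,000 × 1.45% × 192/365 = $10,838.5315
Total = $14,926.3397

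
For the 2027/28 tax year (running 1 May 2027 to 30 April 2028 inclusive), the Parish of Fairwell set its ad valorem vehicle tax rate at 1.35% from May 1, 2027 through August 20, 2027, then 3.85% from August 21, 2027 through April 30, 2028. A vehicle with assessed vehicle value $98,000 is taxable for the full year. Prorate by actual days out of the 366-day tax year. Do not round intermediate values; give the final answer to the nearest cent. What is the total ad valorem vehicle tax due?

May 1 – August 20, 2027: 112 days at 1.35% → $98,000 × 1.35% × 112/366 = $404.8525
August 21, 2027 – April 30, 2028: 254 days at 3.85% → $98,000 × 3.85% × 254/366 = $2,618.4208
Total = $3,023.2732

$3,023.27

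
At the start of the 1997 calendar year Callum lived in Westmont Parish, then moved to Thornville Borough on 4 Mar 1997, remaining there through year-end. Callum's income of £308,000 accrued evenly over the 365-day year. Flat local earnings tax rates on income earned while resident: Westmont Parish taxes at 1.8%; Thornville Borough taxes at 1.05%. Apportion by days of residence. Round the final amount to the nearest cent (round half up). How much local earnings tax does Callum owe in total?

Westmont Parish, 1 Jan – 3 Mar 1997: 62 days → £308,000 × 1.8% × 62/365 = £941.7205
Thornville Borough, 4 Mar – 31 Dec 1997: 303 days → £308,000 × 1.05% × 303/365 = £2,684.6630
Total = £3,626.3836

£3,626.38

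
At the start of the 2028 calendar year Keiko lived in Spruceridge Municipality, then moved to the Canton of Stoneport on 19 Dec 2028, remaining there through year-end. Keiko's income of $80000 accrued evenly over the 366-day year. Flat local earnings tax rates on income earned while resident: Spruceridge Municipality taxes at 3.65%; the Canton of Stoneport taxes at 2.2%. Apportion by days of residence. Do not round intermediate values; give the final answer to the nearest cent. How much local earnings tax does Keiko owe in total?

$2878.80

Spruceridge Municipality, 1 Jan – 18 Dec 2028: 353 days → $80000 × 3.65% × 353/366 = $2816.2842
The Canton of Stoneport, 19 Dec – 31 Dec 2028: 13 days → $80000 × 2.2% × 13/366 = $62.5137
Total = $2878.7978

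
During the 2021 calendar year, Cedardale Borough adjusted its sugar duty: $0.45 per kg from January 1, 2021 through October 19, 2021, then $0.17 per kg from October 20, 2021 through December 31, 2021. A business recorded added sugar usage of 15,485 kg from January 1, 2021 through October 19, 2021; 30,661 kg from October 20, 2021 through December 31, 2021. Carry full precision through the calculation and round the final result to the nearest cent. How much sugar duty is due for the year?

January 1 – October 19, 2021: 15,485 kg at $0.45/kg → $6968.25
October 20 – December 31, 2021: 30,661 kg at $0.17/kg → $5212.37

$12180.62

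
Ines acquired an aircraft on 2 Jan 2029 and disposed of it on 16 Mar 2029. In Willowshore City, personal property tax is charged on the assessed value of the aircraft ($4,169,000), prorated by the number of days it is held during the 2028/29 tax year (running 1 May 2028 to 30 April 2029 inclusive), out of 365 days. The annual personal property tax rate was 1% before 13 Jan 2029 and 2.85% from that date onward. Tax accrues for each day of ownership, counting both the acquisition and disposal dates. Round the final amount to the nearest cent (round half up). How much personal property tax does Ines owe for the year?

2 Jan – 12 Jan 2029: 11 days at 1% → $4,169,000 × 1% × 11/365 = $1,256.4110
13 Jan – 16 Mar 2029: 63 days at 2.85% → $4,169,000 × 2.85% × 63/365 = $20,508.0534
Total = $21,764.4644

$21,764.46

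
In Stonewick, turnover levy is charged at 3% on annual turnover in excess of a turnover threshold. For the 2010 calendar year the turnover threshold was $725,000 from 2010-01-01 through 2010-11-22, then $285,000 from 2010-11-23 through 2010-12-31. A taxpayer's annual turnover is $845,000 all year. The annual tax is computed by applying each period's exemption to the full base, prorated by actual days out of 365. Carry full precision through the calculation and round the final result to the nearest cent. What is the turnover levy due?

$5,010.41

2010-01-01 to 2010-11-22: 326 days, exemption $725,000 → ($845,000 − $725,000) × 3% × 326/365 = $3,215.3425
2010-11-23 to 2010-12-31: 39 days, exemption $285,000 → ($845,000 − $285,000) × 3% × 39/365 = $1,795.0685
Total = $5,010.4110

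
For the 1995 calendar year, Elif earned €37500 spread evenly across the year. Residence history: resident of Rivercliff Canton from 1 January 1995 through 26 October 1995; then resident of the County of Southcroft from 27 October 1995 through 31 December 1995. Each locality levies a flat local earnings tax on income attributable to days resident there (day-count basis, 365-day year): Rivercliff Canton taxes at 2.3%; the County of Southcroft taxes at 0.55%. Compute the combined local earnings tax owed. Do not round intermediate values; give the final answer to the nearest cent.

Rivercliff Canton, 1 January – 26 October 1995: 299 days → €37500 × 2.3% × 299/365 = €706.5411
The County of Southcroft, 27 October – 31 December 1995: 66 days → €37500 × 0.55% × 66/365 = €37.2945
Total = €743.8356

€743.84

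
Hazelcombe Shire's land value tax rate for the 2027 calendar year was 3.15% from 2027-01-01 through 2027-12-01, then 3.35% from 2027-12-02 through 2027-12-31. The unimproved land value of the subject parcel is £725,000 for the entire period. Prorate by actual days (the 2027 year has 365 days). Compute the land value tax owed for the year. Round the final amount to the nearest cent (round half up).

£22,956.68

2027-01-01 to 2027-12-01: 335 days at 3.15% → £725,000 × 3.15% × 335/365 = £20,960.4452
2027-12-02 to 2027-12-31: 30 days at 3.35% → £725,000 × 3.35% × 30/365 = £1,996.2329
Total = £22,956.6781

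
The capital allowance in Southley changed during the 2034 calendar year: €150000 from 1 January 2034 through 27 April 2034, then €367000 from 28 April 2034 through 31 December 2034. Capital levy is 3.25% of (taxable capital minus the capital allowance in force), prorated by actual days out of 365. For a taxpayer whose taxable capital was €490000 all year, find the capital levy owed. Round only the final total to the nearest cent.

€6258.16

1 January – 27 April 2034: 117 days, exemption €150000 → (€490000 − €150000) × 3.25% × 117/365 = €3542.0548
28 April – 31 December 2034: 248 days, exemption €367000 → (€490000 − €367000) × 3.25% × 248/365 = €2716.1096
Total = €6258.1644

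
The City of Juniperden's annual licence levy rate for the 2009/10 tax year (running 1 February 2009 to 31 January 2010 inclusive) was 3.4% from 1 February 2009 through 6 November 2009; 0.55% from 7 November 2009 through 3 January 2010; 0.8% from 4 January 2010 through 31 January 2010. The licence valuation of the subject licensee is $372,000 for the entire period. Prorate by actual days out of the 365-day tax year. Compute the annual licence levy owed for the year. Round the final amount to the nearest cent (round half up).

$10,221.34

1 February – 6 November 2009: 279 days at 3.4% → $372,000 × 3.4% × 279/365 = $9,667.9233
7 November 2009 – 3 January 2010: 58 days at 0.55% → $372,000 × 0.55% × 58/365 = $325.1178
4 January – 31 January 2010: 28 days at 0.8% → $372,000 × 0.8% × 28/365 = $228.2959
Total = $10,221.3370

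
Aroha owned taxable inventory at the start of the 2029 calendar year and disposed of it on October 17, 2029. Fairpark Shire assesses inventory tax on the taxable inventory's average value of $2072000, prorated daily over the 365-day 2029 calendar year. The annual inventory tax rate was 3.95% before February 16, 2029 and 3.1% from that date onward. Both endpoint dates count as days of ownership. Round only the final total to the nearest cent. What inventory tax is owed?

January 1 – February 15, 2029: 46 days at 3.95% → $2072000 × 3.95% × 46/365 = $10314.5863
February 16 – October 17, 2029: 244 days at 3.1% → $2072000 × 3.1% × 244/365 = $42938.6521
Total = $53253.2384

$53253.24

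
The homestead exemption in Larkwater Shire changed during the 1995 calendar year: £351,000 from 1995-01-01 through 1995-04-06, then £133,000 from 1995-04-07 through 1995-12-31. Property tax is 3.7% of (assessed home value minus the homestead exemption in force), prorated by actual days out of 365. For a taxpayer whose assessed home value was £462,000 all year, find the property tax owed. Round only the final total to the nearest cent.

1995-01-01 to 1995-04-06: 96 days, exemption £351,000 → (£462,000 − £351,000) × 3.7% × 96/365 = £1,080.1973
1995-04-07 to 1995-12-31: 269 days, exemption £133,000 → (£462,000 − £133,000) × 3.7% × 269/365 = £8,971.3342
Total = £10,051.5315

£10,051.53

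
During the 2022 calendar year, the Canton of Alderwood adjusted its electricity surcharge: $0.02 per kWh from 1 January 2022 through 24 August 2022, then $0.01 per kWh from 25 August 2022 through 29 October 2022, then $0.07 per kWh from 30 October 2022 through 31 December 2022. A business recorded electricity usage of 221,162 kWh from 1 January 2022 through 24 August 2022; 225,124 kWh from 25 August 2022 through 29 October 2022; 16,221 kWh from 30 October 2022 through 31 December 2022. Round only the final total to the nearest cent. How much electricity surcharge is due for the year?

$7,809.95

1 January – 24 August 2022: 221,162 kWh at $0.02/kWh → $4,423.24
25 August – 29 October 2022: 225,124 kWh at $0.01/kWh → $2,251.24
30 October – 31 December 2022: 16,221 kWh at $0.07/kWh → $1,135.47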